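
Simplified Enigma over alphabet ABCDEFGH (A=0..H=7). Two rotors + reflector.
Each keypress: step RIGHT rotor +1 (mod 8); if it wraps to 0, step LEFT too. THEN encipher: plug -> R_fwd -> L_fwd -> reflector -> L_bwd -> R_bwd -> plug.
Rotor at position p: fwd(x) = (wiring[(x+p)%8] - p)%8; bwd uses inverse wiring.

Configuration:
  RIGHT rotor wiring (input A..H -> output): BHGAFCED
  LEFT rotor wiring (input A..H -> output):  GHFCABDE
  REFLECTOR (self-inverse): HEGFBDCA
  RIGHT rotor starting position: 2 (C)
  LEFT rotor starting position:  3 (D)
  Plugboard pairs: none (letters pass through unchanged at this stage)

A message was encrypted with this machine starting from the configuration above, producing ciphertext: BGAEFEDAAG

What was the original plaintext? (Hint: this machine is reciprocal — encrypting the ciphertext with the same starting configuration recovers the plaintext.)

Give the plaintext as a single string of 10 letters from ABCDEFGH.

Char 1 ('B'): step: R->3, L=3; B->plug->B->R->C->L->G->refl->C->L'->H->R'->C->plug->C
Char 2 ('G'): step: R->4, L=3; G->plug->G->R->C->L->G->refl->C->L'->H->R'->D->plug->D
Char 3 ('A'): step: R->5, L=3; A->plug->A->R->F->L->D->refl->F->L'->B->R'->F->plug->F
Char 4 ('E'): step: R->6, L=3; E->plug->E->R->A->L->H->refl->A->L'->D->R'->C->plug->C
Char 5 ('F'): step: R->7, L=3; F->plug->F->R->G->L->E->refl->B->L'->E->R'->A->plug->A
Char 6 ('E'): step: R->0, L->4 (L advanced); E->plug->E->R->F->L->D->refl->F->L'->B->R'->A->plug->A
Char 7 ('D'): step: R->1, L=4; D->plug->D->R->E->L->C->refl->G->L'->H->R'->C->plug->C
Char 8 ('A'): step: R->2, L=4; A->plug->A->R->E->L->C->refl->G->L'->H->R'->G->plug->G
Char 9 ('A'): step: R->3, L=4; A->plug->A->R->F->L->D->refl->F->L'->B->R'->D->plug->D
Char 10 ('G'): step: R->4, L=4; G->plug->G->R->C->L->H->refl->A->L'->D->R'->F->plug->F

Answer: CDFCAACGDF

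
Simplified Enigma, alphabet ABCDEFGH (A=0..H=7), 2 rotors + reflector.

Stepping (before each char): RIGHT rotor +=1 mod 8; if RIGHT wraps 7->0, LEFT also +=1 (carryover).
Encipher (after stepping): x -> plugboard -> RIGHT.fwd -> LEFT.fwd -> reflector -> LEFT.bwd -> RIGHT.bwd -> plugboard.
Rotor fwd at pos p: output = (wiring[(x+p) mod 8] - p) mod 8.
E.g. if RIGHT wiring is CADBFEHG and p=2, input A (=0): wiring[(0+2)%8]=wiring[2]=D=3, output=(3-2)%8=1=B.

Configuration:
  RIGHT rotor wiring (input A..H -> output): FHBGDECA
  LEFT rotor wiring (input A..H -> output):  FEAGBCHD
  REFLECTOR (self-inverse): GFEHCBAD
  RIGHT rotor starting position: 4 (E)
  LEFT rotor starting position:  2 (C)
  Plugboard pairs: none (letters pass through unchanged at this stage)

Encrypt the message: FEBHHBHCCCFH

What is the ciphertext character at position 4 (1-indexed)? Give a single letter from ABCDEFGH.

Char 1 ('F'): step: R->5, L=2; F->plug->F->R->E->L->F->refl->B->L'->F->R'->B->plug->B
Char 2 ('E'): step: R->6, L=2; E->plug->E->R->D->L->A->refl->G->L'->A->R'->F->plug->F
Char 3 ('B'): step: R->7, L=2; B->plug->B->R->G->L->D->refl->H->L'->C->R'->D->plug->D
Char 4 ('H'): step: R->0, L->3 (L advanced); H->plug->H->R->A->L->D->refl->H->L'->C->R'->G->plug->G

G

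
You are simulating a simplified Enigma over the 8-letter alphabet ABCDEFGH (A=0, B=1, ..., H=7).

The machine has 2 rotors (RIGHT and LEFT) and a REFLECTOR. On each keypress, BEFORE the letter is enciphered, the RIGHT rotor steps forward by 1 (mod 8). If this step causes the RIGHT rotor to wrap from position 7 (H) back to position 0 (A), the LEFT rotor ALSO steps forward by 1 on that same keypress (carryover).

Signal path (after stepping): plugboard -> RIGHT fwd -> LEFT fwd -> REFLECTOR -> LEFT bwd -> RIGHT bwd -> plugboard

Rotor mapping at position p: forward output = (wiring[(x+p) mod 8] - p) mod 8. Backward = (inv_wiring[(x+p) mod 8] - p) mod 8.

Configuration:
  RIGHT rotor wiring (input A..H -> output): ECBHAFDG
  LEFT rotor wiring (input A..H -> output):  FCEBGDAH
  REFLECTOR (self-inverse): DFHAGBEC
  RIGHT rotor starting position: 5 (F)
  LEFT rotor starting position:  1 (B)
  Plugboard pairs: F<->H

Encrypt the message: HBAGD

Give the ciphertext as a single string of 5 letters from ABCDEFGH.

Char 1 ('H'): step: R->6, L=1; H->plug->F->R->B->L->D->refl->A->L'->C->R'->G->plug->G
Char 2 ('B'): step: R->7, L=1; B->plug->B->R->F->L->H->refl->C->L'->E->R'->H->plug->F
Char 3 ('A'): step: R->0, L->2 (L advanced); A->plug->A->R->E->L->G->refl->E->L'->C->R'->B->plug->B
Char 4 ('G'): step: R->1, L=2; G->plug->G->R->F->L->F->refl->B->L'->D->R'->H->plug->F
Char 5 ('D'): step: R->2, L=2; D->plug->D->R->D->L->B->refl->F->L'->F->R'->B->plug->B

Answer: GFBFB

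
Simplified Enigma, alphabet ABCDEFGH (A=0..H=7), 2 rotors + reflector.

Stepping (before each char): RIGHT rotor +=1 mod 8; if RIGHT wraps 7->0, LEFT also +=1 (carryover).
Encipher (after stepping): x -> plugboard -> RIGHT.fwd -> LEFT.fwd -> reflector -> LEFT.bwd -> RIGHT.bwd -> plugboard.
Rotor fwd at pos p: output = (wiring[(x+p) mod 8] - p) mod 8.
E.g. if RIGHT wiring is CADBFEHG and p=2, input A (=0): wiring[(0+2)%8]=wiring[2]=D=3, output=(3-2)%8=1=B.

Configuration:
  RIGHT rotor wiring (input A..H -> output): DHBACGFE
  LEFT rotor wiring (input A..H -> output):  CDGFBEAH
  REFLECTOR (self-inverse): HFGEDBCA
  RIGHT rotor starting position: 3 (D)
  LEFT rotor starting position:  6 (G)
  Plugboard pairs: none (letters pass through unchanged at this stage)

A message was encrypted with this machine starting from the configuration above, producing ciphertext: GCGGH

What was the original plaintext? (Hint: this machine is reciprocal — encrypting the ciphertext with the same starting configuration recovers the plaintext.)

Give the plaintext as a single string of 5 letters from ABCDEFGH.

Answer: HBCCG

Derivation:
Char 1 ('G'): step: R->4, L=6; G->plug->G->R->F->L->H->refl->A->L'->E->R'->H->plug->H
Char 2 ('C'): step: R->5, L=6; C->plug->C->R->H->L->G->refl->C->L'->A->R'->B->plug->B
Char 3 ('G'): step: R->6, L=6; G->plug->G->R->E->L->A->refl->H->L'->F->R'->C->plug->C
Char 4 ('G'): step: R->7, L=6; G->plug->G->R->H->L->G->refl->C->L'->A->R'->C->plug->C
Char 5 ('H'): step: R->0, L->7 (L advanced); H->plug->H->R->E->L->G->refl->C->L'->F->R'->G->plug->G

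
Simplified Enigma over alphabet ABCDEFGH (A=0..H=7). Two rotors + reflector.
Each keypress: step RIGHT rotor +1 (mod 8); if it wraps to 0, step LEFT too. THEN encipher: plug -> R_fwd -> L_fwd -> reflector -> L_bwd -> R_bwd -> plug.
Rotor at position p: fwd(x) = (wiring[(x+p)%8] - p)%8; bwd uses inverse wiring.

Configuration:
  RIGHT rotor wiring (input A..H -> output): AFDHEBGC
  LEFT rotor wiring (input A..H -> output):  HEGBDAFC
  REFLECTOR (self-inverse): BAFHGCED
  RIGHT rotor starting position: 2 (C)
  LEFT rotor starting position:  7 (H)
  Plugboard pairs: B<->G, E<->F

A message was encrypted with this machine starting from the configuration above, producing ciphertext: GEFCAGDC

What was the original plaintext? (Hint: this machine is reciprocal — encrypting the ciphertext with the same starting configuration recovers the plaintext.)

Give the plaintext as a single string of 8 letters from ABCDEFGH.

Char 1 ('G'): step: R->3, L=7; G->plug->B->R->B->L->A->refl->B->L'->G->R'->C->plug->C
Char 2 ('E'): step: R->4, L=7; E->plug->F->R->B->L->A->refl->B->L'->G->R'->D->plug->D
Char 3 ('F'): step: R->5, L=7; F->plug->E->R->A->L->D->refl->H->L'->D->R'->D->plug->D
Char 4 ('C'): step: R->6, L=7; C->plug->C->R->C->L->F->refl->C->L'->E->R'->B->plug->G
Char 5 ('A'): step: R->7, L=7; A->plug->A->R->D->L->H->refl->D->L'->A->R'->E->plug->F
Char 6 ('G'): step: R->0, L->0 (L advanced); G->plug->B->R->F->L->A->refl->B->L'->D->R'->C->plug->C
Char 7 ('D'): step: R->1, L=0; D->plug->D->R->D->L->B->refl->A->L'->F->R'->F->plug->E
Char 8 ('C'): step: R->2, L=0; C->plug->C->R->C->L->G->refl->E->L'->B->R'->A->plug->A

Answer: CDDGFCEA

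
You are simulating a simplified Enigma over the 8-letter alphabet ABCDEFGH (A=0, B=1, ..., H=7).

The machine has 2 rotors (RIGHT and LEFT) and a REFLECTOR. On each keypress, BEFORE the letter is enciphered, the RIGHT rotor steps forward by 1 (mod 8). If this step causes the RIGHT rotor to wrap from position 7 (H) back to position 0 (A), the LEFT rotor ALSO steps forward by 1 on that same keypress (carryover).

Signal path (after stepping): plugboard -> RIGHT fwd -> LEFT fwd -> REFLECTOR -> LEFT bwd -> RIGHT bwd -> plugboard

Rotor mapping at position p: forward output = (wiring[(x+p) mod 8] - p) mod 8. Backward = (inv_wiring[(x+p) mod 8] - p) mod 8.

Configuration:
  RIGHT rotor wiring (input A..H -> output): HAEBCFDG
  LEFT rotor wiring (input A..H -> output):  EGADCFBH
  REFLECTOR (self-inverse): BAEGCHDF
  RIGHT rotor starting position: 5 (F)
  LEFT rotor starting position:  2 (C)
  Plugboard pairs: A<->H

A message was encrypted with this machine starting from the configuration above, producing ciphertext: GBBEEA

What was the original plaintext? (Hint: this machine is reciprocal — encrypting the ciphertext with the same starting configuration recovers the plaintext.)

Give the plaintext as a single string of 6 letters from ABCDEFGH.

Char 1 ('G'): step: R->6, L=2; G->plug->G->R->E->L->H->refl->F->L'->F->R'->A->plug->H
Char 2 ('B'): step: R->7, L=2; B->plug->B->R->A->L->G->refl->D->L'->D->R'->F->plug->F
Char 3 ('B'): step: R->0, L->3 (L advanced); B->plug->B->R->A->L->A->refl->B->L'->F->R'->F->plug->F
Char 4 ('E'): step: R->1, L=3; E->plug->E->R->E->L->E->refl->C->L'->C->R'->F->plug->F
Char 5 ('E'): step: R->2, L=3; E->plug->E->R->B->L->H->refl->F->L'->H->R'->B->plug->B
Char 6 ('A'): step: R->3, L=3; A->plug->H->R->B->L->H->refl->F->L'->H->R'->B->plug->B

Answer: HFFFBB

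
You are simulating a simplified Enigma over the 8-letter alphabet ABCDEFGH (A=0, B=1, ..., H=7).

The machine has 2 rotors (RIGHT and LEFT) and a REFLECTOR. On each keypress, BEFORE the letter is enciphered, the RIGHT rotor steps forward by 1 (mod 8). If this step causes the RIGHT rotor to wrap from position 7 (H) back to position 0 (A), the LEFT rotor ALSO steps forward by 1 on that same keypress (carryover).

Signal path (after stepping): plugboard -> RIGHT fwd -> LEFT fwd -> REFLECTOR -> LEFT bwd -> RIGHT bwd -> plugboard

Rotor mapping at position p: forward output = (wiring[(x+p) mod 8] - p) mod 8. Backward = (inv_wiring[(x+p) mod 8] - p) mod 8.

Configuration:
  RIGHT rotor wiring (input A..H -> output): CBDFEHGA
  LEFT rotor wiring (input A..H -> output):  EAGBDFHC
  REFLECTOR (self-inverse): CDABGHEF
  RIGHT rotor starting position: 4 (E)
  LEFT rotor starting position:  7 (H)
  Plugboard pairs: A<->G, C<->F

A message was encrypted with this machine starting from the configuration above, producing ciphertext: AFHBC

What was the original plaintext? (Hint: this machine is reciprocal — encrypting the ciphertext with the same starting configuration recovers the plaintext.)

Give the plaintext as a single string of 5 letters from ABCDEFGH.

Char 1 ('A'): step: R->5, L=7; A->plug->G->R->A->L->D->refl->B->L'->C->R'->A->plug->G
Char 2 ('F'): step: R->6, L=7; F->plug->C->R->E->L->C->refl->A->L'->H->R'->F->plug->C
Char 3 ('H'): step: R->7, L=7; H->plug->H->R->H->L->A->refl->C->L'->E->R'->D->plug->D
Char 4 ('B'): step: R->0, L->0 (L advanced); B->plug->B->R->B->L->A->refl->C->L'->H->R'->F->plug->C
Char 5 ('C'): step: R->1, L=0; C->plug->F->R->F->L->F->refl->H->L'->G->R'->E->plug->E

Answer: GCDCE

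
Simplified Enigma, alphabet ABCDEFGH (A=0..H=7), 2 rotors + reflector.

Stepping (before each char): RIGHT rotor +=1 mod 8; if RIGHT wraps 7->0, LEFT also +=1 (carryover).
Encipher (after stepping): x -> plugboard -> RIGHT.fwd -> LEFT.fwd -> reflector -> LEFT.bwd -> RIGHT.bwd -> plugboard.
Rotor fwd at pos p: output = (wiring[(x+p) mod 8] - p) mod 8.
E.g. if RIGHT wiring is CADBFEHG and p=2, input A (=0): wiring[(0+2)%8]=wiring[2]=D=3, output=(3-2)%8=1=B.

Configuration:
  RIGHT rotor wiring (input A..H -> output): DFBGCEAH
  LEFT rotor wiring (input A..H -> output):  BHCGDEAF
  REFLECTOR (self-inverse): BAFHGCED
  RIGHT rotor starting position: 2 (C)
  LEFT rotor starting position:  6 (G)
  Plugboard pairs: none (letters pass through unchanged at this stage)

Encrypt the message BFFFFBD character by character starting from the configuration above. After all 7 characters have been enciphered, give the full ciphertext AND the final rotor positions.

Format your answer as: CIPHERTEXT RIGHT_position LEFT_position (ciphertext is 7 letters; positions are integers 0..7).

Char 1 ('B'): step: R->3, L=6; B->plug->B->R->H->L->G->refl->E->L'->E->R'->E->plug->E
Char 2 ('F'): step: R->4, L=6; F->plug->F->R->B->L->H->refl->D->L'->C->R'->H->plug->H
Char 3 ('F'): step: R->5, L=6; F->plug->F->R->E->L->E->refl->G->L'->H->R'->A->plug->A
Char 4 ('F'): step: R->6, L=6; F->plug->F->R->A->L->C->refl->F->L'->G->R'->H->plug->H
Char 5 ('F'): step: R->7, L=6; F->plug->F->R->D->L->B->refl->A->L'->F->R'->G->plug->G
Char 6 ('B'): step: R->0, L->7 (L advanced); B->plug->B->R->F->L->E->refl->G->L'->A->R'->G->plug->G
Char 7 ('D'): step: R->1, L=7; D->plug->D->R->B->L->C->refl->F->L'->G->R'->G->plug->G
Final: ciphertext=EHAHGGG, RIGHT=1, LEFT=7

Answer: EHAHGGG 1 7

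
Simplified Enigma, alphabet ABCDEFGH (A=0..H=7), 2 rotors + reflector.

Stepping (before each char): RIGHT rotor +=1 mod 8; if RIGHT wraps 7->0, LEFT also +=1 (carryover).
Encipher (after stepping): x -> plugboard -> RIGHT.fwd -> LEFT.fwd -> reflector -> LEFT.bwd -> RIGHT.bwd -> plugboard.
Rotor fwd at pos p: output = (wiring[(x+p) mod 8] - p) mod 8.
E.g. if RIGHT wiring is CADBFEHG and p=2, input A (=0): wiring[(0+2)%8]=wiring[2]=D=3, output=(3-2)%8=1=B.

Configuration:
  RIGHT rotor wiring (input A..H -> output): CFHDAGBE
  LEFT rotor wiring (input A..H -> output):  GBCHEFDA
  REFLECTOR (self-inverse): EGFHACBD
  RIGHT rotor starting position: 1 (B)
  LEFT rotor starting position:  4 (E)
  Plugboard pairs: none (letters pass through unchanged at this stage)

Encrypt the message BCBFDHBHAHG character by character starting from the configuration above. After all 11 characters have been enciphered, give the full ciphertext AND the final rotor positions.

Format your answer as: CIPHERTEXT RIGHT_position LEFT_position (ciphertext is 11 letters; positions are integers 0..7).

Answer: CAHCGGFGCAF 4 5

Derivation:
Char 1 ('B'): step: R->2, L=4; B->plug->B->R->B->L->B->refl->G->L'->G->R'->C->plug->C
Char 2 ('C'): step: R->3, L=4; C->plug->C->R->D->L->E->refl->A->L'->A->R'->A->plug->A
Char 3 ('B'): step: R->4, L=4; B->plug->B->R->C->L->H->refl->D->L'->H->R'->H->plug->H
Char 4 ('F'): step: R->5, L=4; F->plug->F->R->C->L->H->refl->D->L'->H->R'->C->plug->C
Char 5 ('D'): step: R->6, L=4; D->plug->D->R->H->L->D->refl->H->L'->C->R'->G->plug->G
Char 6 ('H'): step: R->7, L=4; H->plug->H->R->C->L->H->refl->D->L'->H->R'->G->plug->G
Char 7 ('B'): step: R->0, L->5 (L advanced); B->plug->B->R->F->L->F->refl->C->L'->G->R'->F->plug->F
Char 8 ('H'): step: R->1, L=5; H->plug->H->R->B->L->G->refl->B->L'->D->R'->G->plug->G
Char 9 ('A'): step: R->2, L=5; A->plug->A->R->F->L->F->refl->C->L'->G->R'->C->plug->C
Char 10 ('H'): step: R->3, L=5; H->plug->H->R->E->L->E->refl->A->L'->A->R'->A->plug->A
Char 11 ('G'): step: R->4, L=5; G->plug->G->R->D->L->B->refl->G->L'->B->R'->F->plug->F
Final: ciphertext=CAHCGGFGCAF, RIGHT=4, LEFT=5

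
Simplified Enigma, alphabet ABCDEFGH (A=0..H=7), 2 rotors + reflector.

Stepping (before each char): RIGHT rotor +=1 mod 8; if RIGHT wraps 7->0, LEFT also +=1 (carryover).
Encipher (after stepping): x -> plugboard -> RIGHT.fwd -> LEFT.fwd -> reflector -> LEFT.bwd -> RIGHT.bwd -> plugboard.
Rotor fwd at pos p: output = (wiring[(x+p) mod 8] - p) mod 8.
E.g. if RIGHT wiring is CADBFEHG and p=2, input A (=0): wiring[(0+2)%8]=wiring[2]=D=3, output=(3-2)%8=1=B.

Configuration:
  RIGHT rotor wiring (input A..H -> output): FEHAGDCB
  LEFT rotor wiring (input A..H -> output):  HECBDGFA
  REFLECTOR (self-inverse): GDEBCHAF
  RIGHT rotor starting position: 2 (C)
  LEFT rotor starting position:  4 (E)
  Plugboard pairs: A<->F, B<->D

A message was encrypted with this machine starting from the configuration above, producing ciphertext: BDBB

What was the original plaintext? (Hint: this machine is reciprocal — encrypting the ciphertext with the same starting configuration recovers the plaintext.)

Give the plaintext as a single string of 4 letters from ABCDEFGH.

Answer: CAEH

Derivation:
Char 1 ('B'): step: R->3, L=4; B->plug->D->R->H->L->F->refl->H->L'->A->R'->C->plug->C
Char 2 ('D'): step: R->4, L=4; D->plug->B->R->H->L->F->refl->H->L'->A->R'->F->plug->A
Char 3 ('B'): step: R->5, L=4; B->plug->D->R->A->L->H->refl->F->L'->H->R'->E->plug->E
Char 4 ('B'): step: R->6, L=4; B->plug->D->R->G->L->G->refl->A->L'->F->R'->H->plug->H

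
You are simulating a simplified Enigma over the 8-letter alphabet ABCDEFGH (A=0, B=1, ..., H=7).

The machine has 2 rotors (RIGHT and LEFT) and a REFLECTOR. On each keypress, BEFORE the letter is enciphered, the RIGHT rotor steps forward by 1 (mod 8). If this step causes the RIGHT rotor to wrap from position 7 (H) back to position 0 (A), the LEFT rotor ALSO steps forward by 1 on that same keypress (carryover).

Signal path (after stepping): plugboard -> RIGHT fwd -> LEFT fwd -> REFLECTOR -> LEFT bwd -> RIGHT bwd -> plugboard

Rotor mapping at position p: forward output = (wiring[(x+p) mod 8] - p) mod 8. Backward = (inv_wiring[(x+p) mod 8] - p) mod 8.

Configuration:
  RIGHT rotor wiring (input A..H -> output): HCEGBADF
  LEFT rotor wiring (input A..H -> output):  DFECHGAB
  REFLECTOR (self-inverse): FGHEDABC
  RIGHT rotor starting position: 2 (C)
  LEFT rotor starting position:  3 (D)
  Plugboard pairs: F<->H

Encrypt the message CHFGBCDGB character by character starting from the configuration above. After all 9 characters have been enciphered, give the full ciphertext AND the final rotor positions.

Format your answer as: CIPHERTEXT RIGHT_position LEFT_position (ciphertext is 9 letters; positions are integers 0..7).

Char 1 ('C'): step: R->3, L=3; C->plug->C->R->F->L->A->refl->F->L'->D->R'->A->plug->A
Char 2 ('H'): step: R->4, L=3; H->plug->F->R->G->L->C->refl->H->L'->A->R'->G->plug->G
Char 3 ('F'): step: R->5, L=3; F->plug->H->R->E->L->G->refl->B->L'->H->R'->F->plug->H
Char 4 ('G'): step: R->6, L=3; G->plug->G->R->D->L->F->refl->A->L'->F->R'->A->plug->A
Char 5 ('B'): step: R->7, L=3; B->plug->B->R->A->L->H->refl->C->L'->G->R'->A->plug->A
Char 6 ('C'): step: R->0, L->4 (L advanced); C->plug->C->R->E->L->H->refl->C->L'->B->R'->E->plug->E
Char 7 ('D'): step: R->1, L=4; D->plug->D->R->A->L->D->refl->E->L'->C->R'->F->plug->H
Char 8 ('G'): step: R->2, L=4; G->plug->G->R->F->L->B->refl->G->L'->H->R'->C->plug->C
Char 9 ('B'): step: R->3, L=4; B->plug->B->R->G->L->A->refl->F->L'->D->R'->A->plug->A
Final: ciphertext=AGHAAEHCA, RIGHT=3, LEFT=4

Answer: AGHAAEHCA 3 4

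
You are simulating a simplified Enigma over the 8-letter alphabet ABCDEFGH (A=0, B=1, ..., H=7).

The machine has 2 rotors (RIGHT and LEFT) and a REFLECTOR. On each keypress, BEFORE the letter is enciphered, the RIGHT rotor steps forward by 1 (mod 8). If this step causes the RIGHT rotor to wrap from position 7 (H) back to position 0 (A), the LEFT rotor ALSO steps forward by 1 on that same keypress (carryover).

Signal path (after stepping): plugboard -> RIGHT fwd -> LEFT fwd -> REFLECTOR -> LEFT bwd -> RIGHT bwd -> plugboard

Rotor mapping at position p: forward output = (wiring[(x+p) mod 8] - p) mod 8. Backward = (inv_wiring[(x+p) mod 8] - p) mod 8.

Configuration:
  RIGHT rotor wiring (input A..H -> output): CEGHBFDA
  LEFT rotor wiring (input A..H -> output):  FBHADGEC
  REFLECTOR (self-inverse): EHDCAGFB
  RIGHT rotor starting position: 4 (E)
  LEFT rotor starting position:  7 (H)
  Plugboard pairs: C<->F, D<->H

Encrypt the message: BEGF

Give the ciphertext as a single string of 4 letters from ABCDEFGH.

Answer: DBDG

Derivation:
Char 1 ('B'): step: R->5, L=7; B->plug->B->R->G->L->H->refl->B->L'->E->R'->H->plug->D
Char 2 ('E'): step: R->6, L=7; E->plug->E->R->A->L->D->refl->C->L'->C->R'->B->plug->B
Char 3 ('G'): step: R->7, L=7; G->plug->G->R->G->L->H->refl->B->L'->E->R'->H->plug->D
Char 4 ('F'): step: R->0, L->0 (L advanced); F->plug->C->R->G->L->E->refl->A->L'->D->R'->G->plug->G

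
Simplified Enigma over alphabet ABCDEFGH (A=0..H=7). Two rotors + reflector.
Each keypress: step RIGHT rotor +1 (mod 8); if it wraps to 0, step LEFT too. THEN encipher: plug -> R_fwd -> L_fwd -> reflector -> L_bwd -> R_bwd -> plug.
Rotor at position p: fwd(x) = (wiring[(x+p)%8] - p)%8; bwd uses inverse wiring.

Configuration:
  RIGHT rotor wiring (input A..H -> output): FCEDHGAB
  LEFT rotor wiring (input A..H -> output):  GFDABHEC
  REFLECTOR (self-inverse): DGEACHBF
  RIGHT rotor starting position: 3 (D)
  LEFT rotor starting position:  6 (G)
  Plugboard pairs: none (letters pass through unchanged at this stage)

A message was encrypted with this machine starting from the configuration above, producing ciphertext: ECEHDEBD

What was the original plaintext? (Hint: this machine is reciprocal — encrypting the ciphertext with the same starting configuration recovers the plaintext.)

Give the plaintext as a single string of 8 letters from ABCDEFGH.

Answer: DBADABFC

Derivation:
Char 1 ('E'): step: R->4, L=6; E->plug->E->R->B->L->E->refl->C->L'->F->R'->D->plug->D
Char 2 ('C'): step: R->5, L=6; C->plug->C->R->E->L->F->refl->H->L'->D->R'->B->plug->B
Char 3 ('E'): step: R->6, L=6; E->plug->E->R->G->L->D->refl->A->L'->C->R'->A->plug->A
Char 4 ('H'): step: R->7, L=6; H->plug->H->R->B->L->E->refl->C->L'->F->R'->D->plug->D
Char 5 ('D'): step: R->0, L->7 (L advanced); D->plug->D->R->D->L->E->refl->C->L'->F->R'->A->plug->A
Char 6 ('E'): step: R->1, L=7; E->plug->E->R->F->L->C->refl->E->L'->D->R'->B->plug->B
Char 7 ('B'): step: R->2, L=7; B->plug->B->R->B->L->H->refl->F->L'->H->R'->F->plug->F
Char 8 ('D'): step: R->3, L=7; D->plug->D->R->F->L->C->refl->E->L'->D->R'->C->plug->C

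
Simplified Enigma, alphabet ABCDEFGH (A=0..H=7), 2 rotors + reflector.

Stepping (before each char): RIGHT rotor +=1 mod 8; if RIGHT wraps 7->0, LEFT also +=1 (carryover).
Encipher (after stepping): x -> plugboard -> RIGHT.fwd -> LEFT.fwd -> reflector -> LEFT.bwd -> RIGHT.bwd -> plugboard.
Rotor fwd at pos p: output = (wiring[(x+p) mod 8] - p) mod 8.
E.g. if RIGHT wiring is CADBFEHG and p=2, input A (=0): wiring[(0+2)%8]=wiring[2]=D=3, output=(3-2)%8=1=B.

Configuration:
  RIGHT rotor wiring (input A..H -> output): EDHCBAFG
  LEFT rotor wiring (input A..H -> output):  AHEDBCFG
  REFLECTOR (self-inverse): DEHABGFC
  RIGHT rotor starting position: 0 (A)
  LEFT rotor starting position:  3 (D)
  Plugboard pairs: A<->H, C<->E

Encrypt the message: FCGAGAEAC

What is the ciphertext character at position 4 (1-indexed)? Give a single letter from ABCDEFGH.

Char 1 ('F'): step: R->1, L=3; F->plug->F->R->E->L->D->refl->A->L'->A->R'->D->plug->D
Char 2 ('C'): step: R->2, L=3; C->plug->E->R->D->L->C->refl->H->L'->C->R'->G->plug->G
Char 3 ('G'): step: R->3, L=3; G->plug->G->R->A->L->A->refl->D->L'->E->R'->H->plug->A
Char 4 ('A'): step: R->4, L=3; A->plug->H->R->G->L->E->refl->B->L'->H->R'->F->plug->F

F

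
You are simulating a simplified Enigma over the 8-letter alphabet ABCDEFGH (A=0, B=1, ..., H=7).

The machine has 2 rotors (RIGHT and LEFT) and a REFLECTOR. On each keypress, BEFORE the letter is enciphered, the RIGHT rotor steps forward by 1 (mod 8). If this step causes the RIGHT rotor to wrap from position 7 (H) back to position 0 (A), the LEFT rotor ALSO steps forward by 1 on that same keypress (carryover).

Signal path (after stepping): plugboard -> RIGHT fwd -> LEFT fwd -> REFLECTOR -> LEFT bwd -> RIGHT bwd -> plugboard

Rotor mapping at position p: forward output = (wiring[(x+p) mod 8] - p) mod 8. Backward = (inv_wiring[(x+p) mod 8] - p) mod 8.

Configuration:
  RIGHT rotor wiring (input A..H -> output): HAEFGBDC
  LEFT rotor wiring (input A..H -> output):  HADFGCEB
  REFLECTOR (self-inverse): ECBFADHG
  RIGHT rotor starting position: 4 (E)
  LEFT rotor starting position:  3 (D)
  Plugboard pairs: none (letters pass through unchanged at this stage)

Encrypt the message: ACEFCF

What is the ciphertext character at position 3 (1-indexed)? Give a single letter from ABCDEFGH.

Char 1 ('A'): step: R->5, L=3; A->plug->A->R->E->L->G->refl->H->L'->C->R'->D->plug->D
Char 2 ('C'): step: R->6, L=3; C->plug->C->R->B->L->D->refl->F->L'->G->R'->E->plug->E
Char 3 ('E'): step: R->7, L=3; E->plug->E->R->G->L->F->refl->D->L'->B->R'->C->plug->C

C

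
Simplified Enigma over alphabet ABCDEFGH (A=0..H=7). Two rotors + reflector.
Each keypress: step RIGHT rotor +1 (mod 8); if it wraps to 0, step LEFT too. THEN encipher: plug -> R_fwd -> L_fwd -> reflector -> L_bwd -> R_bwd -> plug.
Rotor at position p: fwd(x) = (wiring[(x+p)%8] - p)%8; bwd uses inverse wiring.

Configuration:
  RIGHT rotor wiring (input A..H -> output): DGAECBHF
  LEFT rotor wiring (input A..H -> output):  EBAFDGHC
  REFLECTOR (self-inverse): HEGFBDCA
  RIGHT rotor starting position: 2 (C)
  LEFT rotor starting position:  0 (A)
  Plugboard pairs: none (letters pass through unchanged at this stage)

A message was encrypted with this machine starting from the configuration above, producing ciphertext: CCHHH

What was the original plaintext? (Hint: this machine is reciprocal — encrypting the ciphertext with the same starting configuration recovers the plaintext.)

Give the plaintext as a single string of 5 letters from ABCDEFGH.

Char 1 ('C'): step: R->3, L=0; C->plug->C->R->G->L->H->refl->A->L'->C->R'->E->plug->E
Char 2 ('C'): step: R->4, L=0; C->plug->C->R->D->L->F->refl->D->L'->E->R'->G->plug->G
Char 3 ('H'): step: R->5, L=0; H->plug->H->R->F->L->G->refl->C->L'->H->R'->G->plug->G
Char 4 ('H'): step: R->6, L=0; H->plug->H->R->D->L->F->refl->D->L'->E->R'->G->plug->G
Char 5 ('H'): step: R->7, L=0; H->plug->H->R->A->L->E->refl->B->L'->B->R'->D->plug->D

Answer: EGGGD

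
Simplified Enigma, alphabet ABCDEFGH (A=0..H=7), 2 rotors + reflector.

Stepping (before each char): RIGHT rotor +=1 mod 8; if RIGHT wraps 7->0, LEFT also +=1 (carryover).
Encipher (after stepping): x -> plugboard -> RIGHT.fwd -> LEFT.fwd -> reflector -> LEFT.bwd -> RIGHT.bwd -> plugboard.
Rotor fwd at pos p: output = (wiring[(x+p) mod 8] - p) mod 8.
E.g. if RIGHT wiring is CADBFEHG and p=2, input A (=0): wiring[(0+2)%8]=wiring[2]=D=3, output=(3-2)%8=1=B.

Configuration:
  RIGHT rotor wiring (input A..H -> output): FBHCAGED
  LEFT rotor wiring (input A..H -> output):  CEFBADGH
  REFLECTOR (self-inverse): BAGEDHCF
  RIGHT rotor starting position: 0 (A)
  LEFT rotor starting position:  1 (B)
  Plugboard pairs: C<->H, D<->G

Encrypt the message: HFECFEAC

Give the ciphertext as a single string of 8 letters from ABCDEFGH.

Char 1 ('H'): step: R->1, L=1; H->plug->C->R->B->L->E->refl->D->L'->A->R'->A->plug->A
Char 2 ('F'): step: R->2, L=1; F->plug->F->R->B->L->E->refl->D->L'->A->R'->B->plug->B
Char 3 ('E'): step: R->3, L=1; E->plug->E->R->A->L->D->refl->E->L'->B->R'->D->plug->G
Char 4 ('C'): step: R->4, L=1; C->plug->H->R->G->L->G->refl->C->L'->E->R'->A->plug->A
Char 5 ('F'): step: R->5, L=1; F->plug->F->R->C->L->A->refl->B->L'->H->R'->B->plug->B
Char 6 ('E'): step: R->6, L=1; E->plug->E->R->B->L->E->refl->D->L'->A->R'->H->plug->C
Char 7 ('A'): step: R->7, L=1; A->plug->A->R->E->L->C->refl->G->L'->G->R'->B->plug->B
Char 8 ('C'): step: R->0, L->2 (L advanced); C->plug->H->R->D->L->B->refl->A->L'->G->R'->F->plug->F

Answer: ABGABCBF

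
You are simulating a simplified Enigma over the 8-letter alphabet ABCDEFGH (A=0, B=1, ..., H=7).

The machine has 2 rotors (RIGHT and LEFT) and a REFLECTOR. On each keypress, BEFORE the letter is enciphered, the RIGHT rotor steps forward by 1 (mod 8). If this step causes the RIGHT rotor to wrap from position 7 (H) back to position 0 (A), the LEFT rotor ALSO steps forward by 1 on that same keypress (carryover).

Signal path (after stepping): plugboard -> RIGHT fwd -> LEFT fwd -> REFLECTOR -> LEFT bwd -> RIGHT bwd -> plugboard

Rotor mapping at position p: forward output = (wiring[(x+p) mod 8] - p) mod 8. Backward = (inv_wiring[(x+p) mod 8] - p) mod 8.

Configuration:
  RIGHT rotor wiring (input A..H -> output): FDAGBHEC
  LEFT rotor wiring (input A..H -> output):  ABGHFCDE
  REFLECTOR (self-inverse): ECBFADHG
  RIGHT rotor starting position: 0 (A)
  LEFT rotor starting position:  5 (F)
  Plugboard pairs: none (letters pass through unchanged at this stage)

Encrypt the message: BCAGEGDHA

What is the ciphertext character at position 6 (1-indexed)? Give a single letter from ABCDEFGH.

Char 1 ('B'): step: R->1, L=5; B->plug->B->R->H->L->A->refl->E->L'->E->R'->H->plug->H
Char 2 ('C'): step: R->2, L=5; C->plug->C->R->H->L->A->refl->E->L'->E->R'->B->plug->B
Char 3 ('A'): step: R->3, L=5; A->plug->A->R->D->L->D->refl->F->L'->A->R'->G->plug->G
Char 4 ('G'): step: R->4, L=5; G->plug->G->R->E->L->E->refl->A->L'->H->R'->F->plug->F
Char 5 ('E'): step: R->5, L=5; E->plug->E->R->G->L->C->refl->B->L'->F->R'->C->plug->C
Char 6 ('G'): step: R->6, L=5; G->plug->G->R->D->L->D->refl->F->L'->A->R'->F->plug->F

F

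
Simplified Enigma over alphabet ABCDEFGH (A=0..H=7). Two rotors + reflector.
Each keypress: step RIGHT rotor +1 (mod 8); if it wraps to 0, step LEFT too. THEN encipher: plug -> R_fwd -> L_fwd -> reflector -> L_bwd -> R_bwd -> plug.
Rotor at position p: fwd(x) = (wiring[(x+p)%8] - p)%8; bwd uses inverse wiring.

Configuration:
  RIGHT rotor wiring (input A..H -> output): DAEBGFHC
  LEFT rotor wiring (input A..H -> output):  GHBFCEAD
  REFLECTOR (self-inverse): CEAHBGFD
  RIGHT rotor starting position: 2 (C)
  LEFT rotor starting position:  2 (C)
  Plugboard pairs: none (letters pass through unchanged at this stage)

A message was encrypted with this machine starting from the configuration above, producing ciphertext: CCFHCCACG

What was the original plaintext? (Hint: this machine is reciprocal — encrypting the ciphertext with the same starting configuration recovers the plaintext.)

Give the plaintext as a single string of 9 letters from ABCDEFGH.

Answer: BAGBHBBFH

Derivation:
Char 1 ('C'): step: R->3, L=2; C->plug->C->R->C->L->A->refl->C->L'->D->R'->B->plug->B
Char 2 ('C'): step: R->4, L=2; C->plug->C->R->D->L->C->refl->A->L'->C->R'->A->plug->A
Char 3 ('F'): step: R->5, L=2; F->plug->F->R->H->L->F->refl->G->L'->E->R'->G->plug->G
Char 4 ('H'): step: R->6, L=2; H->plug->H->R->H->L->F->refl->G->L'->E->R'->B->plug->B
Char 5 ('C'): step: R->7, L=2; C->plug->C->R->B->L->D->refl->H->L'->A->R'->H->plug->H
Char 6 ('C'): step: R->0, L->3 (L advanced); C->plug->C->R->E->L->A->refl->C->L'->A->R'->B->plug->B
Char 7 ('A'): step: R->1, L=3; A->plug->A->R->H->L->G->refl->F->L'->D->R'->B->plug->B
Char 8 ('C'): step: R->2, L=3; C->plug->C->R->E->L->A->refl->C->L'->A->R'->F->plug->F
Char 9 ('G'): step: R->3, L=3; G->plug->G->R->F->L->D->refl->H->L'->B->R'->H->plug->H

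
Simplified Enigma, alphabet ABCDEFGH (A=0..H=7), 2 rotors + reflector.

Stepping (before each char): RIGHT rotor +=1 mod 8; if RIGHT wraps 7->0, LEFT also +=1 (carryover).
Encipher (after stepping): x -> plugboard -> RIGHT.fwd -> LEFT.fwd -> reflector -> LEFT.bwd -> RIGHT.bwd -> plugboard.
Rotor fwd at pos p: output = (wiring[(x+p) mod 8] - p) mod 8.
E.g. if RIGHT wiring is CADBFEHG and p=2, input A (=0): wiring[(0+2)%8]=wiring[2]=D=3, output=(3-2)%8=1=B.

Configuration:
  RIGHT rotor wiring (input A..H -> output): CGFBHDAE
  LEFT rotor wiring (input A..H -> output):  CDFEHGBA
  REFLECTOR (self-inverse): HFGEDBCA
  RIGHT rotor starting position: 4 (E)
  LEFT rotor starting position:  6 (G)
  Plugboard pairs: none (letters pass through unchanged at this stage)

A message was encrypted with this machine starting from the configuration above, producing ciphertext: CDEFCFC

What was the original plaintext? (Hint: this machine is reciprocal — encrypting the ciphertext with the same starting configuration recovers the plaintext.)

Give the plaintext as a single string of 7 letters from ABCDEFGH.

Char 1 ('C'): step: R->5, L=6; C->plug->C->R->H->L->A->refl->H->L'->E->R'->G->plug->G
Char 2 ('D'): step: R->6, L=6; D->plug->D->R->A->L->D->refl->E->L'->C->R'->A->plug->A
Char 3 ('E'): step: R->7, L=6; E->plug->E->R->C->L->E->refl->D->L'->A->R'->F->plug->F
Char 4 ('F'): step: R->0, L->7 (L advanced); F->plug->F->R->D->L->G->refl->C->L'->H->R'->E->plug->E
Char 5 ('C'): step: R->1, L=7; C->plug->C->R->A->L->B->refl->F->L'->E->R'->B->plug->B
Char 6 ('F'): step: R->2, L=7; F->plug->F->R->C->L->E->refl->D->L'->B->R'->D->plug->D
Char 7 ('C'): step: R->3, L=7; C->plug->C->R->A->L->B->refl->F->L'->E->R'->B->plug->B

Answer: GAFEBDB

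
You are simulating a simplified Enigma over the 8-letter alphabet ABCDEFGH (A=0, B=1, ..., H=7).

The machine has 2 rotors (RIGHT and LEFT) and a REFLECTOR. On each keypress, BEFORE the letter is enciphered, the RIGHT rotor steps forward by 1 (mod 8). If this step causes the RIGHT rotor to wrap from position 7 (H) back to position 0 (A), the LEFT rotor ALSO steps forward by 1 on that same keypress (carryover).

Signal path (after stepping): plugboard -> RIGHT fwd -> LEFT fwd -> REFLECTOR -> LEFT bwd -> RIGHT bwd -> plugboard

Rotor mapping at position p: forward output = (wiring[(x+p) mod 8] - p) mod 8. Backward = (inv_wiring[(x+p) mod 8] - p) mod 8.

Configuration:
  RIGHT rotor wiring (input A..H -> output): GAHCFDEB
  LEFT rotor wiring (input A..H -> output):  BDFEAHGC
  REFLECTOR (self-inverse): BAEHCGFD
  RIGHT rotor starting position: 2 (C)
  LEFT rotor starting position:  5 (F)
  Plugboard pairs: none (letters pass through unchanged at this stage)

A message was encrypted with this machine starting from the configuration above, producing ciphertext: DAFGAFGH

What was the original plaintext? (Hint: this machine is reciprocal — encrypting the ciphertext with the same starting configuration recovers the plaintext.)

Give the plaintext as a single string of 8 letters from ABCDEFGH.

Char 1 ('D'): step: R->3, L=5; D->plug->D->R->B->L->B->refl->A->L'->F->R'->G->plug->G
Char 2 ('A'): step: R->4, L=5; A->plug->A->R->B->L->B->refl->A->L'->F->R'->D->plug->D
Char 3 ('F'): step: R->5, L=5; F->plug->F->R->C->L->F->refl->G->L'->E->R'->C->plug->C
Char 4 ('G'): step: R->6, L=5; G->plug->G->R->H->L->D->refl->H->L'->G->R'->A->plug->A
Char 5 ('A'): step: R->7, L=5; A->plug->A->R->C->L->F->refl->G->L'->E->R'->G->plug->G
Char 6 ('F'): step: R->0, L->6 (L advanced); F->plug->F->R->D->L->F->refl->G->L'->F->R'->E->plug->E
Char 7 ('G'): step: R->1, L=6; G->plug->G->R->A->L->A->refl->B->L'->H->R'->A->plug->A
Char 8 ('H'): step: R->2, L=6; H->plug->H->R->G->L->C->refl->E->L'->B->R'->D->plug->D

Answer: GDCAGEAD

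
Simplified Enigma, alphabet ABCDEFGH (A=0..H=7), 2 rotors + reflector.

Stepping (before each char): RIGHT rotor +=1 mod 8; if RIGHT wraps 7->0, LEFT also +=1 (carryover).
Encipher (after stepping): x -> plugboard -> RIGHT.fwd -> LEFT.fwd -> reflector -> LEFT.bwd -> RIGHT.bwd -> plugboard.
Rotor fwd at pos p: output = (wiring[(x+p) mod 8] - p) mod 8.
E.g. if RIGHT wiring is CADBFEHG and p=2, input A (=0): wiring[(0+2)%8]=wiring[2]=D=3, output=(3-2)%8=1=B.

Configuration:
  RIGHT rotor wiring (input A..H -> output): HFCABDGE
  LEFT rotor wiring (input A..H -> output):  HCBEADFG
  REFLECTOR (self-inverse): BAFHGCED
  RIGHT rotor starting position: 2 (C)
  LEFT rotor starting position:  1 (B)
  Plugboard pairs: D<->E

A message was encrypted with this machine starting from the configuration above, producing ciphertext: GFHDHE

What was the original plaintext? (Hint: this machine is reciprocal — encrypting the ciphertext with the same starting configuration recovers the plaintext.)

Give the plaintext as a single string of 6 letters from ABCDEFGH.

Answer: EEABAH

Derivation:
Char 1 ('G'): step: R->3, L=1; G->plug->G->R->C->L->D->refl->H->L'->D->R'->D->plug->E
Char 2 ('F'): step: R->4, L=1; F->plug->F->R->B->L->A->refl->B->L'->A->R'->D->plug->E
Char 3 ('H'): step: R->5, L=1; H->plug->H->R->E->L->C->refl->F->L'->G->R'->A->plug->A
Char 4 ('D'): step: R->6, L=1; D->plug->E->R->E->L->C->refl->F->L'->G->R'->B->plug->B
Char 5 ('H'): step: R->7, L=1; H->plug->H->R->H->L->G->refl->E->L'->F->R'->A->plug->A
Char 6 ('E'): step: R->0, L->2 (L advanced); E->plug->D->R->A->L->H->refl->D->L'->E->R'->H->plug->H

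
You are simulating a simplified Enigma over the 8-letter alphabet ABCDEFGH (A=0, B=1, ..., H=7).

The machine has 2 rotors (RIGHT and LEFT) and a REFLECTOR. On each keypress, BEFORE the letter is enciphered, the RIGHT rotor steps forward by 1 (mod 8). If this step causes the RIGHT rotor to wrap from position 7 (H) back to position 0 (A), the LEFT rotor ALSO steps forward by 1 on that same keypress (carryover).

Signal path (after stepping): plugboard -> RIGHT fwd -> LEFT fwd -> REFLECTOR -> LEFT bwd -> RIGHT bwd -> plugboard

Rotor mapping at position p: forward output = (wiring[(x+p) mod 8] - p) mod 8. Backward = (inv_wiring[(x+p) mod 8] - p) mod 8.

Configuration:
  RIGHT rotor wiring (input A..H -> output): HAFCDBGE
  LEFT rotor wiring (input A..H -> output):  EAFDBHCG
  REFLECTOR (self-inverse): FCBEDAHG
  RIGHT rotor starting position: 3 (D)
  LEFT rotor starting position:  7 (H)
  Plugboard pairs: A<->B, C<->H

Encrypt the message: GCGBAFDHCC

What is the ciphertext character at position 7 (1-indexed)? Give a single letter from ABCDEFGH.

Char 1 ('G'): step: R->4, L=7; G->plug->G->R->B->L->F->refl->A->L'->G->R'->H->plug->C
Char 2 ('C'): step: R->5, L=7; C->plug->H->R->G->L->A->refl->F->L'->B->R'->B->plug->A
Char 3 ('G'): step: R->6, L=7; G->plug->G->R->F->L->C->refl->B->L'->C->R'->D->plug->D
Char 4 ('B'): step: R->7, L=7; B->plug->A->R->F->L->C->refl->B->L'->C->R'->G->plug->G
Char 5 ('A'): step: R->0, L->0 (L advanced); A->plug->B->R->A->L->E->refl->D->L'->D->R'->E->plug->E
Char 6 ('F'): step: R->1, L=0; F->plug->F->R->F->L->H->refl->G->L'->H->R'->A->plug->B
Char 7 ('D'): step: R->2, L=0; D->plug->D->R->H->L->G->refl->H->L'->F->R'->G->plug->G

G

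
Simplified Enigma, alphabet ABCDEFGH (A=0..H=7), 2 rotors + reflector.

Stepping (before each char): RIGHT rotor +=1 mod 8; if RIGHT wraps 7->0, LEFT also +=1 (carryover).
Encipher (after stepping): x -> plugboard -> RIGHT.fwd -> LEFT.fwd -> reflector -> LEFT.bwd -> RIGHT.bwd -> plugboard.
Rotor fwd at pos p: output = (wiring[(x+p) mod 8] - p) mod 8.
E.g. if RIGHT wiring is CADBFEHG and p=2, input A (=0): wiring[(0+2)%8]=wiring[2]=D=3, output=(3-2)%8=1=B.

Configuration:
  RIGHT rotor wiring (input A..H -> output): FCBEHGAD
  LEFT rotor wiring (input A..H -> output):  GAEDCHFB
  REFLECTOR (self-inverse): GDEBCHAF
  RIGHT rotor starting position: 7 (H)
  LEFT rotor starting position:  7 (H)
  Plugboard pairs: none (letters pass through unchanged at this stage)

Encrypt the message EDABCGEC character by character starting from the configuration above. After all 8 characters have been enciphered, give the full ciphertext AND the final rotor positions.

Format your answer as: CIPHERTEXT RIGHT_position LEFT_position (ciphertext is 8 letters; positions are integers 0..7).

Char 1 ('E'): step: R->0, L->0 (L advanced); E->plug->E->R->H->L->B->refl->D->L'->D->R'->H->plug->H
Char 2 ('D'): step: R->1, L=0; D->plug->D->R->G->L->F->refl->H->L'->F->R'->E->plug->E
Char 3 ('A'): step: R->2, L=0; A->plug->A->R->H->L->B->refl->D->L'->D->R'->G->plug->G
Char 4 ('B'): step: R->3, L=0; B->plug->B->R->E->L->C->refl->E->L'->C->R'->F->plug->F
Char 5 ('C'): step: R->4, L=0; C->plug->C->R->E->L->C->refl->E->L'->C->R'->B->plug->B
Char 6 ('G'): step: R->5, L=0; G->plug->G->R->H->L->B->refl->D->L'->D->R'->B->plug->B
Char 7 ('E'): step: R->6, L=0; E->plug->E->R->D->L->D->refl->B->L'->H->R'->C->plug->C
Char 8 ('C'): step: R->7, L=0; C->plug->C->R->D->L->D->refl->B->L'->H->R'->G->plug->G
Final: ciphertext=HEGFBBCG, RIGHT=7, LEFT=0

Answer: HEGFBBCG 7 0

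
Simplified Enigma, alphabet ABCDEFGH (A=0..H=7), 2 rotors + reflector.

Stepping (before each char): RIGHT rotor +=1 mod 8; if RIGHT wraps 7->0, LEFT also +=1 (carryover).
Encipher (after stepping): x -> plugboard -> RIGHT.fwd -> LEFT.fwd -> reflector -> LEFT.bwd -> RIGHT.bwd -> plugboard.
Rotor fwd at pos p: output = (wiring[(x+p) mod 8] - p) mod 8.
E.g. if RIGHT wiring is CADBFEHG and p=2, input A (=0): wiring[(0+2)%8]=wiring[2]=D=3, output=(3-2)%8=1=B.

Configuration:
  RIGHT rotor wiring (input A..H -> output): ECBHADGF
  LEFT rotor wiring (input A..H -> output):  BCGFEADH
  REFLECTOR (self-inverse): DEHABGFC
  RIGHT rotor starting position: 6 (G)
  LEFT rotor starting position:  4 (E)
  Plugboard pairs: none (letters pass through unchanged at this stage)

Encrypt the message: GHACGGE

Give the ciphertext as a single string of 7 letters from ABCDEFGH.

Char 1 ('G'): step: R->7, L=4; G->plug->G->R->E->L->F->refl->G->L'->F->R'->B->plug->B
Char 2 ('H'): step: R->0, L->5 (L advanced); H->plug->H->R->F->L->B->refl->E->L'->D->R'->F->plug->F
Char 3 ('A'): step: R->1, L=5; A->plug->A->R->B->L->G->refl->F->L'->E->R'->G->plug->G
Char 4 ('C'): step: R->2, L=5; C->plug->C->R->G->L->A->refl->D->L'->A->R'->H->plug->H
Char 5 ('G'): step: R->3, L=5; G->plug->G->R->H->L->H->refl->C->L'->C->R'->E->plug->E
Char 6 ('G'): step: R->4, L=5; G->plug->G->R->F->L->B->refl->E->L'->D->R'->H->plug->H
Char 7 ('E'): step: R->5, L=5; E->plug->E->R->F->L->B->refl->E->L'->D->R'->H->plug->H

Answer: BFGHEHH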